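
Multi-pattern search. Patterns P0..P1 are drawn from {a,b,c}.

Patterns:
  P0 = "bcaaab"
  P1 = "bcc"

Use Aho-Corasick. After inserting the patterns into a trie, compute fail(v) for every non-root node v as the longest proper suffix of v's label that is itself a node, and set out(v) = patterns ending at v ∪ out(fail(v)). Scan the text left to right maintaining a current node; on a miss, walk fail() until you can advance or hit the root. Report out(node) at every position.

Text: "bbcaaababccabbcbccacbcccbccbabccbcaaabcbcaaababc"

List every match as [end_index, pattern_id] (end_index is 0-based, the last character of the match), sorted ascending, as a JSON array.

Construct AC machine:
Trie (insert patterns):
  0='ε' goto b→1
  1='b' goto c→2
  2='bc' goto a→3 c→7
  3='bca' goto a→4
  4='bcaa' goto a→5
  5='bcaaa' goto b→6
  6='bcaaab' goto ·  ←P0
  7='bcc' goto ·  ←P1

Failure links (BFS by depth):
  fail(1) 'b': from fail(0)=0 chase 'b': 0 ⇒ 0;  out=∅∪out(0)=∅
  fail(2) 'bc': from fail(1)=0 chase 'c': 0 ⇒ 0;  out=∅∪out(0)=∅
  fail(3) 'bca': from fail(2)=0 chase 'a': 0 ⇒ 0;  out=∅∪out(0)=∅
  fail(7) 'bcc': from fail(2)=0 chase 'c': 0 ⇒ 0;  out={1}∪out(0)={1}
  fail(4) 'bcaa': from fail(3)=0 chase 'a': 0 ⇒ 0;  out=∅∪out(0)=∅
  fail(5) 'bcaaa': from fail(4)=0 chase 'a': 0 ⇒ 0;  out=∅∪out(0)=∅
  fail(6) 'bcaaab': from fail(5)=0 chase 'b': 0 ⇒ 1;  out={0}∪out(1)={0}

Run:
[0] read 'b'  n0⇒n1
[1] read 'b'  n1⇒n1 (fail-walked)
[2] read 'c'  n1⇒n2
[3] read 'a'  n2⇒n3
[4] read 'a'  n3⇒n4
[5] read 'a'  n4⇒n5
[6] read 'b'  n5⇒n6  emit P0@[1:6]
[7] read 'a'  n6⇒n0 (fail-walked)
[8] read 'b'  n0⇒n1
[9] read 'c'  n1⇒n2
[10] read 'c'  n2⇒n7  emit P1@[8:10]
[11] read 'a'  n7⇒n0 (fail-walked)
[12] read 'b'  n0⇒n1
[13] read 'b'  n1⇒n1 (fail-walked)
[14] read 'c'  n1⇒n2
[15] read 'b'  n2⇒n1 (fail-walked)
[16] read 'c'  n1⇒n2
[17] read 'c'  n2⇒n7  emit P1@[15:17]
[18] read 'a'  n7⇒n0 (fail-walked)
[19] read 'c'  n0⇒n0
[20] read 'b'  n0⇒n1
[21] read 'c'  n1⇒n2
[22] read 'c'  n2⇒n7  emit P1@[20:22]
[23] read 'c'  n7⇒n0 (fail-walked)
[24] read 'b'  n0⇒n1
[25] read 'c'  n1⇒n2
[26] read 'c'  n2⇒n7  emit P1@[24:26]
[27] read 'b'  n7⇒n1 (fail-walked)
[28] read 'a'  n1⇒n0 (fail-walked)
[29] read 'b'  n0⇒n1
[30] read 'c'  n1⇒n2
[31] read 'c'  n2⇒n7  emit P1@[29:31]
[32] read 'b'  n7⇒n1 (fail-walked)
[33] read 'c'  n1⇒n2
[34] read 'a'  n2⇒n3
[35] read 'a'  n3⇒n4
[36] read 'a'  n4⇒n5
[37] read 'b'  n5⇒n6  emit P0@[32:37]
[38] read 'c'  n6⇒n2 (fail-walked)
[39] read 'b'  n2⇒n1 (fail-walked)
[40] read 'c'  n1⇒n2
[41] read 'a'  n2⇒n3
[42] read 'a'  n3⇒n4
[43] read 'a'  n4⇒n5
[44] read 'b'  n5⇒n6  emit P0@[39:44]
[45] read 'a'  n6⇒n0 (fail-walked)
[46] read 'b'  n0⇒n1
[47] read 'c'  n1⇒n2

Matches: [[6,0],[10,1],[17,1],[22,1],[26,1],[31,1],[37,0],[44,0]]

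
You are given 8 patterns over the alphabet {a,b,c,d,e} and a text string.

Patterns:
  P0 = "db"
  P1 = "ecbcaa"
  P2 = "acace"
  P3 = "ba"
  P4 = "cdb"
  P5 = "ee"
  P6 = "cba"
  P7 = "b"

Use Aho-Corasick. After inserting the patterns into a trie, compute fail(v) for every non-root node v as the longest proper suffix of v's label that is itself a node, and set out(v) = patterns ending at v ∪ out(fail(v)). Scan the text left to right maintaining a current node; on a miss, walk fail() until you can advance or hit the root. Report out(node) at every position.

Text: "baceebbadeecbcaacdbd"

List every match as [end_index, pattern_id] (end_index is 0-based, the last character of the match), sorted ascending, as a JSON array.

Build:
Trie nodes:
  0='ε' goto a→9 b→14 c→16 d→1 e→3
  1='d' goto b→2
  2='db' goto ·  ←P0
  3='e' goto c→4 e→19
  4='ec' goto b→5
  5='ecb' goto c→6
  6='ecbc' goto a→7
  7='ecbca' goto a→8
  8='ecbcaa' goto ·  ←P1
  9='a' goto c→10
  10='ac' goto a→11
  11='aca' goto c→12
  12='acac' goto e→13
  13='acace' goto ·  ←P2
  14='b' goto a→15  ←P7
  15='ba' goto ·  ←P3
  16='c' goto b→20 d→17
  17='cd' goto b→18
  18='cdb' goto ·  ←P4
  19='ee' goto ·  ←P5
  20='cb' goto a→21
  21='cba' goto ·  ←P6

Failure links (BFS by depth):
  fail(1) 'd': from fail(0)=0 chase 'd': 0 ⇒ 0;  out=∅∪out(0)=∅
  fail(3) 'e': from fail(0)=0 chase 'e': 0 ⇒ 0;  out=∅∪out(0)=∅
  fail(9) 'a': from fail(0)=0 chase 'a': 0 ⇒ 0;  out=∅∪out(0)=∅
  fail(14) 'b': from fail(0)=0 chase 'b': 0 ⇒ 0;  out={7}∪out(0)={7}
  fail(16) 'c': from fail(0)=0 chase 'c': 0 ⇒ 0;  out=∅∪out(0)=∅
  fail(2) 'db': from fail(1)=0 chase 'b': 0 ⇒ 14;  out={0}∪out(14)={0,7}
  fail(4) 'ec': from fail(3)=0 chase 'c': 0 ⇒ 16;  out=∅∪out(16)=∅
  fail(10) 'ac': from fail(9)=0 chase 'c': 0 ⇒ 16;  out=∅∪out(16)=∅
  fail(15) 'ba': from fail(14)=0 chase 'a': 0 ⇒ 9;  out={3}∪out(9)={3}
  fail(17) 'cd': from fail(16)=0 chase 'd': 0 ⇒ 1;  out=∅∪out(1)=∅
  fail(19) 'ee': from fail(3)=0 chase 'e': 0 ⇒ 3;  out={5}∪out(3)={5}
  fail(20) 'cb': from fail(16)=0 chase 'b': 0 ⇒ 14;  out=∅∪out(14)={7}
  fail(5) 'ecb': from fail(4)=16 chase 'b': 16 ⇒ 20;  out=∅∪out(20)={7}
  fail(11) 'aca': from fail(10)=16 chase 'a': 16→0 ⇒ 9;  out=∅∪out(9)=∅
  fail(18) 'cdb': from fail(17)=1 chase 'b': 1 ⇒ 2;  out={4}∪out(2)={0,4,7}
  fail(21) 'cba': from fail(20)=14 chase 'a': 14 ⇒ 15;  out={6}∪out(15)={3,6}
  fail(6) 'ecbc': from fail(5)=20 chase 'c': 20→14→0 ⇒ 16;  out=∅∪out(16)=∅
  fail(12) 'acac': from fail(11)=9 chase 'c': 9 ⇒ 10;  out=∅∪out(10)=∅
  fail(7) 'ecbca': from fail(6)=16 chase 'a': 16→0 ⇒ 9;  out=∅∪out(9)=∅
  fail(13) 'acace': from fail(12)=10 chase 'e': 10→16→0 ⇒ 3;  out={2}∪out(3)={2}
  fail(8) 'ecbcaa': from fail(7)=9 chase 'a': 9→0 ⇒ 9;  out={1}∪out(9)={1}

Run:
i=0 'b': node 0→14  ** P7@[0:0]
i=1 'a': node 14→15  ** P3@[0:1]
i=2 'c': node 15→10 (fail-walked)
i=3 'e': node 10→3 (fail-walked)
i=4 'e': node 3→19  ** P5@[3:4]
i=5 'b': node 19→14 (fail-walked)  ** P7@[5:5]
i=6 'b': node 14→14 (fail-walked)  ** P7@[6:6]
i=7 'a': node 14→15  ** P3@[6:7]
i=8 'd': node 15→1 (fail-walked)
i=9 'e': node 1→3 (fail-walked)
i=10 'e': node 3→19  ** P5@[9:10]
i=11 'c': node 19→4 (fail-walked)
i=12 'b': node 4→5  ** P7@[12:12]
i=13 'c': node 5→6
i=14 'a': node 6→7
i=15 'a': node 7→8  ** P1@[10:15]
i=16 'c': node 8→10 (fail-walked)
i=17 'd': node 10→17 (fail-walked)
i=18 'b': node 17→18  ** P0@[17:18],P4@[16:18],P7@[18:18]
i=19 'd': node 18→1 (fail-walked)

All matches (sorted): [[0,7],[1,3],[4,5],[5,7],[6,7],[7,3],[10,5],[12,7],[15,1],[18,0],[18,4],[18,7]]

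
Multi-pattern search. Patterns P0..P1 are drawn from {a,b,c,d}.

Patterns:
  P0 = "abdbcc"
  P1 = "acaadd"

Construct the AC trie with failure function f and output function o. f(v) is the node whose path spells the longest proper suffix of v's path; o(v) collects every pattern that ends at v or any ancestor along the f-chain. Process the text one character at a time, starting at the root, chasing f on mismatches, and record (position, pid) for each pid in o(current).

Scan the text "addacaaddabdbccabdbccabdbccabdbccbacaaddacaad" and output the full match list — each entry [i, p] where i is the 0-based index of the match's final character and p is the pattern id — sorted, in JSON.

Construct AC machine:
Trie nodes:
  0='ε' goto a→1
  1='a' goto b→2 c→7
  2='ab' goto d→3
  3='abd' goto b→4
  4='abdb' goto c→5
  5='abdbc' goto c→6
  6='abdbcc' goto ·  [P0 ends]
  7='ac' goto a→8
  8='aca' goto a→9
  9='acaa' goto d→10
  10='acaad' goto d→11
  11='acaadd' goto ·  [P1 ends]

Failure links (BFS by depth):
  n1('a'): parent n0 fail=0; on 'a' 0 → fail=0;  out ∅∪∅=∅
  n2('ab'): parent n1 fail=0; on 'b' 0 → fail=0;  out ∅∪∅=∅
  n7('ac'): parent n1 fail=0; on 'c' 0 → fail=0;  out ∅∪∅=∅
  n3('abd'): parent n2 fail=0; on 'd' 0 → fail=0;  out ∅∪∅=∅
  n8('aca'): parent n7 fail=0; on 'a' 0 → fail=1;  out ∅∪∅=∅
  n4('abdb'): parent n3 fail=0; on 'b' 0 → fail=0;  out ∅∪∅=∅
  n9('acaa'): parent n8 fail=1; on 'a' 1→0 → fail=1;  out ∅∪∅=∅
  n5('abdbc'): parent n4 fail=0; on 'c' 0 → fail=0;  out ∅∪∅=∅
  n10('acaad'): parent n9 fail=1; on 'd' 1→0 → fail=0;  out ∅∪∅=∅
  n6('abdbcc'): parent n5 fail=0; on 'c' 0 → fail=0;  out {0}∪∅={0}
  n11('acaadd'): parent n10 fail=0; on 'd' 0 → fail=0;  out {1}∪∅={1}

Run:
pos 0 'a': at 1
pos 1 'd': at 0 ·f
pos 2 'd': at 0
pos 3 'a': at 1
pos 4 'c': at 7
pos 5 'a': at 8
pos 6 'a': at 9
pos 7 'd': at 10
pos 8 'd': at 11  ** P1@[3:8]
pos 9 'a': at 1 ·f
pos 10 'b': at 2
pos 11 'd': at 3
pos 12 'b': at 4
pos 13 'c': at 5
pos 14 'c': at 6  ** P0@[9:14]
pos 15 'a': at 1 ·f
pos 16 'b': at 2
pos 17 'd': at 3
pos 18 'b': at 4
pos 19 'c': at 5
pos 20 'c': at 6  ** P0@[15:20]
pos 21 'a': at 1 ·f
pos 22 'b': at 2
pos 23 'd': at 3
pos 24 'b': at 4
pos 25 'c': at 5
pos 26 'c': at 6  ** P0@[21:26]
pos 27 'a': at 1 ·f
pos 28 'b': at 2
pos 29 'd': at 3
pos 30 'b': at 4
pos 31 'c': at 5
pos 32 'c': at 6  ** P0@[27:32]
pos 33 'b': at 0 ·f
pos 34 'a': at 1
pos 35 'c': at 7
pos 36 'a': at 8
pos 37 'a': at 9
pos 38 'd': at 10
pos 39 'd': at 11  ** P1@[34:39]
pos 40 'a': at 1 ·f
pos 41 'c': at 7
pos 42 'a': at 8
pos 43 'a': at 9
pos 44 'd': at 10

Matches: [[8,1],[14,0],[20,0],[26,0],[32,0],[39,1]]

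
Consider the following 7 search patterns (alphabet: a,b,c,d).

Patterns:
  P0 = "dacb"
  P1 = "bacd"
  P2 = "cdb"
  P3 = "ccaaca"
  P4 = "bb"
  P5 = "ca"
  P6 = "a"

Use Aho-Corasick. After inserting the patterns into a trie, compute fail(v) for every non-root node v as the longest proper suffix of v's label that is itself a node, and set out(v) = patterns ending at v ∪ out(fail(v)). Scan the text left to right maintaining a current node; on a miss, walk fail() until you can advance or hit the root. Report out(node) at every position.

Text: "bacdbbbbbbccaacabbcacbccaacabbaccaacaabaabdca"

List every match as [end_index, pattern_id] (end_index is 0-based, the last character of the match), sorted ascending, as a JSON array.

Construct AC machine:
Trie (insert patterns):
  0='ε' goto a→19 b→5 c→9 d→1
  1='d' goto a→2
  2='da' goto c→3
  3='dac' goto b→4
  4='dacb' goto ·  ←P0
  5='b' goto a→6 b→17
  6='ba' goto c→7
  7='bac' goto d→8
  8='bacd' goto ·  ←P1
  9='c' goto a→18 c→12 d→10
  10='cd' goto b→11
  11='cdb' goto ·  ←P2
  12='cc' goto a→13
  13='cca' goto a→14
  14='ccaa' goto c→15
  15='ccaac' goto a→16
  16='ccaaca' goto ·  ←P3
  17='bb' goto ·  ←P4
  18='ca' goto ·  ←P5
  19='a' goto ·  ←P6

BFS fail/out derivation:
  fail(1) 'd': from fail(0)=0 chase 'd': 0 ⇒ 0;  out=∅∪out(0)=∅
  fail(5) 'b': from fail(0)=0 chase 'b': 0 ⇒ 0;  out=∅∪out(0)=∅
  fail(9) 'c': from fail(0)=0 chase 'c': 0 ⇒ 0;  out=∅∪out(0)=∅
  fail(19) 'a': from fail(0)=0 chase 'a': 0 ⇒ 0;  out={6}∪out(0)={6}
  fail(2) 'da': from fail(1)=0 chase 'a': 0 ⇒ 19;  out=∅∪out(19)={6}
  fail(6) 'ba': from fail(5)=0 chase 'a': 0 ⇒ 19;  out=∅∪out(19)={6}
  fail(10) 'cd': from fail(9)=0 chase 'd': 0 ⇒ 1;  out=∅∪out(1)=∅
  fail(12) 'cc': from fail(9)=0 chase 'c': 0 ⇒ 9;  out=∅∪out(9)=∅
  fail(17) 'bb': from fail(5)=0 chase 'b': 0 ⇒ 5;  out={4}∪out(5)={4}
  fail(18) 'ca': from fail(9)=0 chase 'a': 0 ⇒ 19;  out={5}∪out(19)={5,6}
  fail(3) 'dac': from fail(2)=19 chase 'c': 19→0 ⇒ 9;  out=∅∪out(9)=∅
  fail(7) 'bac': from fail(6)=19 chase 'c': 19→0 ⇒ 9;  out=∅∪out(9)=∅
  fail(11) 'cdb': from fail(10)=1 chase 'b': 1→0 ⇒ 5;  out={2}∪out(5)={2}
  fail(13) 'cca': from fail(12)=9 chase 'a': 9 ⇒ 18;  out=∅∪out(18)={5,6}
  fail(4) 'dacb': from fail(3)=9 chase 'b': 9→0 ⇒ 5;  out={0}∪out(5)={0}
  fail(8) 'bacd': from fail(7)=9 chase 'd': 9 ⇒ 10;  out={1}∪out(10)={1}
  fail(14) 'ccaa': from fail(13)=18 chase 'a': 18→19→0 ⇒ 19;  out=∅∪out(19)={6}
  fail(15) 'ccaac': from fail(14)=19 chase 'c': 19→0 ⇒ 9;  out=∅∪out(9)=∅
  fail(16) 'ccaaca': from fail(15)=9 chase 'a': 9 ⇒ 18;  out={3}∪out(18)={3,5,6}

Scan:
[0] read 'b'  n0⇒n5
[1] read 'a'  n5⇒n6  → match P6@[1:1]
[2] read 'c'  n6⇒n7
[3] read 'd'  n7⇒n8  → match P1@[0:3]
[4] read 'b'  n8⇒n11 (fail-walked)  → match P2@[2:4]
[5] read 'b'  n11⇒n17 (fail-walked)  → match P4@[4:5]
[6] read 'b'  n17⇒n17 (fail-walked)  → match P4@[5:6]
[7] read 'b'  n17⇒n17 (fail-walked)  → match P4@[6:7]
[8] read 'b'  n17⇒n17 (fail-walked)  → match P4@[7:8]
[9] read 'b'  n17⇒n17 (fail-walked)  → match P4@[8:9]
[10] read 'c'  n17⇒n9 (fail-walked)
[11] read 'c'  n9⇒n12
[12] read 'a'  n12⇒n13  → match P5@[11:12],P6@[12:12]
[13] read 'a'  n13⇒n14  → match P6@[13:13]
[14] read 'c'  n14⇒n15
[15] read 'a'  n15⇒n16  → match P3@[10:15],P5@[14:15],P6@[15:15]
[16] read 'b'  n16⇒n5 (fail-walked)
[17] read 'b'  n5⇒n17  → match P4@[16:17]
[18] read 'c'  n17⇒n9 (fail-walked)
[19] read 'a'  n9⇒n18  → match P5@[18:19],P6@[19:19]
[20] read 'c'  n18⇒n9 (fail-walked)
[21] read 'b'  n9⇒n5 (fail-walked)
[22] read 'c'  n5⇒n9 (fail-walked)
[23] read 'c'  n9⇒n12
[24] read 'a'  n12⇒n13  → match P5@[23:24],P6@[24:24]
[25] read 'a'  n13⇒n14  → match P6@[25:25]
[26] read 'c'  n14⇒n15
[27] read 'a'  n15⇒n16  → match P3@[22:27],P5@[26:27],P6@[27:27]
[28] read 'b'  n16⇒n5 (fail-walked)
[29] read 'b'  n5⇒n17  → match P4@[28:29]
[30] read 'a'  n17⇒n6 (fail-walked)  → match P6@[30:30]
[31] read 'c'  n6⇒n7
[32] read 'c'  n7⇒n12 (fail-walked)
[33] read 'a'  n12⇒n13  → match P5@[32:33],P6@[33:33]
[34] read 'a'  n13⇒n14  → match P6@[34:34]
[35] read 'c'  n14⇒n15
[36] read 'a'  n15⇒n16  → match P3@[31:36],P5@[35:36],P6@[36:36]
[37] read 'a'  n16⇒n19 (fail-walked)  → match P6@[37:37]
[38] read 'b'  n19⇒n5 (fail-walked)
[39] read 'a'  n5⇒n6  → match P6@[39:39]
[40] read 'a'  n6⇒n19 (fail-walked)  → match P6@[40:40]
[41] read 'b'  n19⇒n5 (fail-walked)
[42] read 'd'  n5⇒n1 (fail-walked)
[43] read 'c'  n1⇒n9 (fail-walked)
[44] read 'a'  n9⇒n18  → match P5@[43:44],P6@[44:44]

Result: [[1,6],[3,1],[4,2],[5,4],[6,4],[7,4],[8,4],[9,4],[12,5],[12,6],[13,6],[15,3],[15,5],[15,6],[17,4],[19,5],[19,6],[24,5],[24,6],[25,6],[27,3],[27,5],[27,6],[29,4],[30,6],[33,5],[33,6],[34,6],[36,3],[36,5],[36,6],[37,6],[39,6],[40,6],[44,5],[44,6]]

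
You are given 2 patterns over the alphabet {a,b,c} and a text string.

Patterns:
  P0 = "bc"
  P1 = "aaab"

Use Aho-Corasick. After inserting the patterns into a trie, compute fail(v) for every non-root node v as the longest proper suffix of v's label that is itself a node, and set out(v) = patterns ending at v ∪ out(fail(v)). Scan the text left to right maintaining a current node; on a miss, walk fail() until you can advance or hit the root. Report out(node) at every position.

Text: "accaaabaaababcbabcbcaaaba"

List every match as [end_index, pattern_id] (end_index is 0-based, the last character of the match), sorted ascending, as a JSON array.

Construct AC machine:
Trie (insert patterns):
  n0 'ε': a→3 b→1
  n1 'b': c→2
  n2 'bc': ·  [P0 ends]
  n3 'a': a→4
  n4 'aa': a→5
  n5 'aaa': b→6
  n6 'aaab': ·  [P1 ends]

BFS fail/out derivation:
  fail(1) 'b': from fail(0)=0 chase 'b': 0 ⇒ 0;  out=∅∪out(0)=∅
  fail(3) 'a': from fail(0)=0 chase 'a': 0 ⇒ 0;  out=∅∪out(0)=∅
  fail(2) 'bc': from fail(1)=0 chase 'c': 0 ⇒ 0;  out={0}∪out(0)={0}
  fail(4) 'aa': from fail(3)=0 chase 'a': 0 ⇒ 3;  out=∅∪out(3)=∅
  fail(5) 'aaa': from fail(4)=3 chase 'a': 3 ⇒ 4;  out=∅∪out(4)=∅
  fail(6) 'aaab': from fail(5)=4 chase 'b': 4→3→0 ⇒ 1;  out={1}∪out(1)={1}

Run:
pos 0 'a': at 3
pos 1 'c': at 0 ·f
pos 2 'c': at 0
pos 3 'a': at 3
pos 4 'a': at 4
pos 5 'a': at 5
pos 6 'b': at 6  → match P1@[3:6]
pos 7 'a': at 3 ·f
pos 8 'a': at 4
pos 9 'a': at 5
pos 10 'b': at 6  → match P1@[7:10]
pos 11 'a': at 3 ·f
pos 12 'b': at 1 ·f
pos 13 'c': at 2  → match P0@[12:13]
pos 14 'b': at 1 ·f
pos 15 'a': at 3 ·f
pos 16 'b': at 1 ·f
pos 17 'c': at 2  → match P0@[16:17]
pos 18 'b': at 1 ·f
pos 19 'c': at 2  → match P0@[18:19]
pos 20 'a': at 3 ·f
pos 21 'a': at 4
pos 22 'a': at 5
pos 23 'b': at 6  → match P1@[20:23]
pos 24 'a': at 3 ·f

Result: [[6,1],[10,1],[13,0],[17,0],[19,0],[23,1]]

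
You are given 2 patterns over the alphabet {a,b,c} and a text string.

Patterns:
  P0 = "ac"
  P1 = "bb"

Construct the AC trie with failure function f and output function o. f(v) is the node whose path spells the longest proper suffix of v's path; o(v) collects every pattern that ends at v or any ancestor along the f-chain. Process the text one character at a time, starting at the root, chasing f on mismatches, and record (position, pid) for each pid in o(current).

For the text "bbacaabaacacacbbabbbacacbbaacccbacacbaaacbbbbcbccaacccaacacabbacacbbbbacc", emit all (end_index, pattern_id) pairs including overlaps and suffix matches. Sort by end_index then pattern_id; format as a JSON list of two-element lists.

Build automaton:
Trie nodes:
  n0 'ε': a→1 b→3
  n1 'a': c→2
  n2 'ac': ·  ←P0
  n3 'b': b→4
  n4 'bb': ·  ←P1

Failure links (BFS by depth):
  n1('a'): parent n0 fail=0; on 'a' 0 → fail=0;  out ∅∪∅=∅
  n3('b'): parent n0 fail=0; on 'b' 0 → fail=0;  out ∅∪∅=∅
  n2('ac'): parent n1 fail=0; on 'c' 0 → fail=0;  out {0}∪∅={0}
  n4('bb'): parent n3 fail=0; on 'b' 0 → fail=3;  out {1}∪∅={1}

Scan:
pos 0 'b': at 3
pos 1 'b': at 4  emit P1@[0:1]
pos 2 'a': at 1 (fail-walked)
pos 3 'c': at 2  emit P0@[2:3]
pos 4 'a': at 1 (fail-walked)
pos 5 'a': at 1 (fail-walked)
pos 6 'b': at 3 (fail-walked)
pos 7 'a': at 1 (fail-walked)
pos 8 'a': at 1 (fail-walked)
pos 9 'c': at 2  emit P0@[8:9]
pos 10 'a': at 1 (fail-walked)
pos 11 'c': at 2  emit P0@[10:11]
pos 12 'a': at 1 (fail-walked)
pos 13 'c': at 2  emit P0@[12:13]
pos 14 'b': at 3 (fail-walked)
pos 15 'b': at 4  emit P1@[14:15]
pos 16 'a': at 1 (fail-walked)
pos 17 'b': at 3 (fail-walked)
pos 18 'b': at 4  emit P1@[17:18]
pos 19 'b': at 4 (fail-walked)  emit P1@[18:19]
pos 20 'a': at 1 (fail-walked)
pos 21 'c': at 2  emit P0@[20:21]
pos 22 'a': at 1 (fail-walked)
pos 23 'c': at 2  emit P0@[22:23]
pos 24 'b': at 3 (fail-walked)
pos 25 'b': at 4  emit P1@[24:25]
pos 26 'a': at 1 (fail-walked)
pos 27 'a': at 1 (fail-walked)
pos 28 'c': at 2  emit P0@[27:28]
pos 29 'c': at 0 (fail-walked)
pos 30 'c': at 0
pos 31 'b': at 3
pos 32 'a': at 1 (fail-walked)
pos 33 'c': at 2  emit P0@[32:33]
pos 34 'a': at 1 (fail-walked)
pos 35 'c': at 2  emit P0@[34:35]
pos 36 'b': at 3 (fail-walked)
pos 37 'a': at 1 (fail-walked)
pos 38 'a': at 1 (fail-walked)
pos 39 'a': at 1 (fail-walked)
pos 40 'c': at 2  emit P0@[39:40]
pos 41 'b': at 3 (fail-walked)
pos 42 'b': at 4  emit P1@[41:42]
pos 43 'b': at 4 (fail-walked)  emit P1@[42:43]
pos 44 'b': at 4 (fail-walked)  emit P1@[43:44]
pos 45 'c': at 0 (fail-walked)
pos 46 'b': at 3
pos 47 'c': at 0 (fail-walked)
pos 48 'c': at 0
pos 49 'a': at 1
pos 50 'a': at 1 (fail-walked)
pos 51 'c': at 2  emit P0@[50:51]
pos 52 'c': at 0 (fail-walked)
pos 53 'c': at 0
pos 54 'a': at 1
pos 55 'a': at 1 (fail-walked)
pos 56 'c': at 2  emit P0@[55:56]
pos 57 'a': at 1 (fail-walked)
pos 58 'c': at 2  emit P0@[57:58]
pos 59 'a': at 1 (fail-walked)
pos 60 'b': at 3 (fail-walked)
pos 61 'b': at 4  emit P1@[60:61]
pos 62 'a': at 1 (fail-walked)
pos 63 'c': at 2  emit P0@[62:63]
pos 64 'a': at 1 (fail-walked)
pos 65 'c': at 2  emit P0@[64:65]
pos 66 'b': at 3 (fail-walked)
pos 67 'b': at 4  emit P1@[66:67]
pos 68 'b': at 4 (fail-walked)  emit P1@[67:68]
pos 69 'b': at 4 (fail-walked)  emit P1@[68:69]
pos 70 'a': at 1 (fail-walked)
pos 71 'c': at 2  emit P0@[70:71]
pos 72 'c': at 0 (fail-walked)

All matches (sorted): [[1,1],[3,0],[9,0],[11,0],[13,0],[15,1],[18,1],[19,1],[21,0],[23,0],[25,1],[28,0],[33,0],[35,0],[40,0],[42,1],[43,1],[44,1],[51,0],[56,0],[58,0],[61,1],[63,0],[65,0],[67,1],[68,1],[69,1],[71,0]]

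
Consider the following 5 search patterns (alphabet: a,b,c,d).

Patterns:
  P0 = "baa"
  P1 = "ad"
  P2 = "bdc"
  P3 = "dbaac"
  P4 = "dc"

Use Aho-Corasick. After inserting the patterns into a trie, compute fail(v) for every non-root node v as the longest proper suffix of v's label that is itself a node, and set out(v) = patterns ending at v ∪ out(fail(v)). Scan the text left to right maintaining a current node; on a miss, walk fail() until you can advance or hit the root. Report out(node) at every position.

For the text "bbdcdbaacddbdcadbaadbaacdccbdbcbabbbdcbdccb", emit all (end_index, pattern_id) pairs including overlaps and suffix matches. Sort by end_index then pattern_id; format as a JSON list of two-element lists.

Build:
Trie (insert patterns):
  n0 'ε': a→4 b→1 d→8
  n1 'b': a→2 d→6
  n2 'ba': a→3
  n3 'baa': ·  [P0 ends]
  n4 'a': d→5
  n5 'ad': ·  [P1 ends]
  n6 'bd': c→7
  n7 'bdc': ·  [P2 ends]
  n8 'd': b→9 c→13
  n9 'db': a→10
  n10 'dba': a→11
  n11 'dbaa': c→12
  n12 'dbaac': ·  [P3 ends]
  n13 'dc': ·  [P4 ends]

Failure links (BFS by depth):
  fail(1) 'b': from fail(0)=0 chase 'b': 0 ⇒ 0;  out=∅∪out(0)=∅
  fail(4) 'a': from fail(0)=0 chase 'a': 0 ⇒ 0;  out=∅∪out(0)=∅
  fail(8) 'd': from fail(0)=0 chase 'd': 0 ⇒ 0;  out=∅∪out(0)=∅
  fail(2) 'ba': from fail(1)=0 chase 'a': 0 ⇒ 4;  out=∅∪out(4)=∅
  fail(5) 'ad': from fail(4)=0 chase 'd': 0 ⇒ 8;  out={1}∪out(8)={1}
  fail(6) 'bd': from fail(1)=0 chase 'd': 0 ⇒ 8;  out=∅∪out(8)=∅
  fail(9) 'db': from fail(8)=0 chase 'b': 0 ⇒ 1;  out=∅∪out(1)=∅
  fail(13) 'dc': from fail(8)=0 chase 'c': 0 ⇒ 0;  out={4}∪out(0)={4}
  fail(3) 'baa': from fail(2)=4 chase 'a': 4→0 ⇒ 4;  out={0}∪out(4)={0}
  fail(7) 'bdc': from fail(6)=8 chase 'c': 8 ⇒ 13;  out={2}∪out(13)={2,4}
  fail(10) 'dba': from fail(9)=1 chase 'a': 1 ⇒ 2;  out=∅∪out(2)=∅
  fail(11) 'dbaa': from fail(10)=2 chase 'a': 2 ⇒ 3;  out=∅∪out(3)={0}
  fail(12) 'dbaac': from fail(11)=3 chase 'c': 3→4→0 ⇒ 0;  out={3}∪out(0)={3}

Run:
[0] read 'b'  n0⇒n1
[1] read 'b'  n1⇒n1 (via fail)
[2] read 'd'  n1⇒n6
[3] read 'c'  n6⇒n7  emit P2@[1:3],P4@[2:3]
[4] read 'd'  n7⇒n8 (via fail)
[5] read 'b'  n8⇒n9
[6] read 'a'  n9⇒n10
[7] read 'a'  n10⇒n11  emit P0@[5:7]
[8] read 'c'  n11⇒n12  emit P3@[4:8]
[9] read 'd'  n12⇒n8 (via fail)
[10] read 'd'  n8⇒n8 (via fail)
[11] read 'b'  n8⇒n9
[12] read 'd'  n9⇒n6 (via fail)
[13] read 'c'  n6⇒n7  emit P2@[11:13],P4@[12:13]
[14] read 'a'  n7⇒n4 (via fail)
[15] read 'd'  n4⇒n5  emit P1@[14:15]
[16] read 'b'  n5⇒n9 (via fail)
[17] read 'a'  n9⇒n10
[18] read 'a'  n10⇒n11  emit P0@[16:18]
[19] read 'd'  n11⇒n5 (via fail)  emit P1@[18:19]
[20] read 'b'  n5⇒n9 (via fail)
[21] read 'a'  n9⇒n10
[22] read 'a'  n10⇒n11  emit P0@[20:22]
[23] read 'c'  n11⇒n12  emit P3@[19:23]
[24] read 'd'  n12⇒n8 (via fail)
[25] read 'c'  n8⇒n13  emit P4@[24:25]
[26] read 'c'  n13⇒n0 (via fail)
[27] read 'b'  n0⇒n1
[28] read 'd'  n1⇒n6
[29] read 'b'  n6⇒n9 (via fail)
[30] read 'c'  n9⇒n0 (via fail)
[31] read 'b'  n0⇒n1
[32] read 'a'  n1⇒n2
[33] read 'b'  n2⇒n1 (via fail)
[34] read 'b'  n1⇒n1 (via fail)
[35] read 'b'  n1⇒n1 (via fail)
[36] read 'd'  n1⇒n6
[37] read 'c'  n6⇒n7  emit P2@[35:37],P4@[36:37]
[38] read 'b'  n7⇒n1 (via fail)
[39] read 'd'  n1⇒n6
[40] read 'c'  n6⇒n7  emit P2@[38:40],P4@[39:40]
[41] read 'c'  n7⇒n0 (via fail)
[42] read 'b'  n0⇒n1

All matches (sorted): [[3,2],[3,4],[7,0],[8,3],[13,2],[13,4],[15,1],[18,0],[19,1],[22,0],[23,3],[25,4],[37,2],[37,4],[40,2],[40,4]]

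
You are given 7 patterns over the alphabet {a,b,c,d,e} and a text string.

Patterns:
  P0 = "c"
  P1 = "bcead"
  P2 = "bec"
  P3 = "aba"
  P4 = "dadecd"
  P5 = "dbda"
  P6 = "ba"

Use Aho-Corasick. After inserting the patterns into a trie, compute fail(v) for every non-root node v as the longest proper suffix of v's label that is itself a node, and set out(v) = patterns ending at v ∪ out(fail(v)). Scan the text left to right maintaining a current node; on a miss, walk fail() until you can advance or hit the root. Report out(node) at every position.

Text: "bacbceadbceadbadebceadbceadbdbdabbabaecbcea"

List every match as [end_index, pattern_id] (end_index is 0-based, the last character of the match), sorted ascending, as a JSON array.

Build automaton:
Trie nodes:
  n0 'ε': a→9 b→2 c→1 d→12
  n1 'c': ·  [P0 ends]
  n2 'b': a→21 c→3 e→7
  n3 'bc': e→4
  n4 'bce': a→5
  n5 'bcea': d→6
  n6 'bcead': ·  [P1 ends]
  n7 'be': c→8
  n8 'bec': ·  [P2 ends]
  n9 'a': b→10
  n10 'ab': a→11
  n11 'aba': ·  [P3 ends]
  n12 'd': a→13 b→18
  n13 'da': d→14
  n14 'dad': e→15
  n15 'dade': c→16
  n16 'dadec': d→17
  n17 'dadecd': ·  [P4 ends]
  n18 'db': d→19
  n19 'dbd': a→20
  n20 'dbda': ·  [P5 ends]
  n21 'ba': ·  [P6 ends]

BFS fail/out derivation:
  fail(1) 'c': from fail(0)=0 chase 'c': 0 ⇒ 0;  out={0}∪out(0)={0}
  fail(2) 'b': from fail(0)=0 chase 'b': 0 ⇒ 0;  out=∅∪out(0)=∅
  fail(9) 'a': from fail(0)=0 chase 'a': 0 ⇒ 0;  out=∅∪out(0)=∅
  fail(12) 'd': from fail(0)=0 chase 'd': 0 ⇒ 0;  out=∅∪out(0)=∅
  fail(3) 'bc': from fail(2)=0 chase 'c': 0 ⇒ 1;  out=∅∪out(1)={0}
  fail(7) 'be': from fail(2)=0 chase 'e': 0 ⇒ 0;  out=∅∪out(0)=∅
  fail(10) 'ab': from fail(9)=0 chase 'b': 0 ⇒ 2;  out=∅∪out(2)=∅
  fail(13) 'da': from fail(12)=0 chase 'a': 0 ⇒ 9;  out=∅∪out(9)=∅
  fail(18) 'db': from fail(12)=0 chase 'b': 0 ⇒ 2;  out=∅∪out(2)=∅
  fail(21) 'ba': from fail(2)=0 chase 'a': 0 ⇒ 9;  out={6}∪out(9)={6}
  fail(4) 'bce': from fail(3)=1 chase 'e': 1→0 ⇒ 0;  out=∅∪out(0)=∅
  fail(8) 'bec': from fail(7)=0 chase 'c': 0 ⇒ 1;  out={2}∪out(1)={0,2}
  fail(11) 'aba': from fail(10)=2 chase 'a': 2 ⇒ 21;  out={3}∪out(21)={3,6}
  fail(14) 'dad': from fail(13)=9 chase 'd': 9→0 ⇒ 12;  out=∅∪out(12)=∅
  fail(19) 'dbd': from fail(18)=2 chase 'd': 2→0 ⇒ 12;  out=∅∪out(12)=∅
  fail(5) 'bcea': from fail(4)=0 chase 'a': 0 ⇒ 9;  out=∅∪out(9)=∅
  fail(15) 'dade': from fail(14)=12 chase 'e': 12→0 ⇒ 0;  out=∅∪out(0)=∅
  fail(20) 'dbda': from fail(19)=12 chase 'a': 12 ⇒ 13;  out={5}∪out(13)={5}
  fail(6) 'bcead': from fail(5)=9 chase 'd': 9→0 ⇒ 12;  out={1}∪out(12)={1}
  fail(16) 'dadec': from fail(15)=0 chase 'c': 0 ⇒ 1;  out=∅∪out(1)={0}
  fail(17) 'dadecd': from fail(16)=1 chase 'd': 1→0 ⇒ 12;  out={4}∪out(12)={4}

Text stream:
[0] read 'b'  n0⇒n2
[1] read 'a'  n2⇒n21  → match P6@[0:1]
[2] read 'c'  n21⇒n1 (fail-walked)  → match P0@[2:2]
[3] read 'b'  n1⇒n2 (fail-walked)
[4] read 'c'  n2⇒n3  → match P0@[4:4]
[5] read 'e'  n3⇒n4
[6] read 'a'  n4⇒n5
[7] read 'd'  n5⇒n6  → match P1@[3:7]
[8] read 'b'  n6⇒n18 (fail-walked)
[9] read 'c'  n18⇒n3 (fail-walked)  → match P0@[9:9]
[10] read 'e'  n3⇒n4
[11] read 'a'  n4⇒n5
[12] read 'd'  n5⇒n6  → match P1@[8:12]
[13] read 'b'  n6⇒n18 (fail-walked)
[14] read 'a'  n18⇒n21 (fail-walked)  → match P6@[13:14]
[15] read 'd'  n21⇒n12 (fail-walked)
[16] read 'e'  n12⇒n0 (fail-walked)
[17] read 'b'  n0⇒n2
[18] read 'c'  n2⇒n3  → match P0@[18:18]
[19] read 'e'  n3⇒n4
[20] read 'a'  n4⇒n5
[21] read 'd'  n5⇒n6  → match P1@[17:21]
[22] read 'b'  n6⇒n18 (fail-walked)
[23] read 'c'  n18⇒n3 (fail-walked)  → match P0@[23:23]
[24] read 'e'  n3⇒n4
[25] read 'a'  n4⇒n5
[26] read 'd'  n5⇒n6  → match P1@[22:26]
[27] read 'b'  n6⇒n18 (fail-walked)
[28] read 'd'  n18⇒n19
[29] read 'b'  n19⇒n18 (fail-walked)
[30] read 'd'  n18⇒n19
[31] read 'a'  n19⇒n20  → match P5@[28:31]
[32] read 'b'  n20⇒n10 (fail-walked)
[33] read 'b'  n10⇒n2 (fail-walked)
[34] read 'a'  n2⇒n21  → match P6@[33:34]
[35] read 'b'  n21⇒n10 (fail-walked)
[36] read 'a'  n10⇒n11  → match P3@[34:36],P6@[35:36]
[37] read 'e'  n11⇒n0 (fail-walked)
[38] read 'c'  n0⇒n1  → match P0@[38:38]
[39] read 'b'  n1⇒n2 (fail-walked)
[40] read 'c'  n2⇒n3  → match P0@[40:40]
[41] read 'e'  n3⇒n4
[42] read 'a'  n4⇒n5

All matches (sorted): [[1,6],[2,0],[4,0],[7,1],[9,0],[12,1],[14,6],[18,0],[21,1],[23,0],[26,1],[31,5],[34,6],[36,3],[36,6],[38,0],[40,0]]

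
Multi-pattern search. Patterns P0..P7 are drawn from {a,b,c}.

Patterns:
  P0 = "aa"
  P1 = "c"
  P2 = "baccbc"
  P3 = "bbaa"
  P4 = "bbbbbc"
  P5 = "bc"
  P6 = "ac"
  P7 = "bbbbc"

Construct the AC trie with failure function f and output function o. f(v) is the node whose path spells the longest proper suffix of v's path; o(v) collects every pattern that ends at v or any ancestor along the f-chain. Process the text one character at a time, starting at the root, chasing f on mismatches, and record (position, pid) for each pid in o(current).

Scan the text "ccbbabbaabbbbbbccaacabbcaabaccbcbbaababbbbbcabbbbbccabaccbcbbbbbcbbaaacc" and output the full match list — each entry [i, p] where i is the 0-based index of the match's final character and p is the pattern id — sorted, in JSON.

Build automaton:
Trie nodes:
  0='ε' goto a→1 b→4 c→3
  1='a' goto a→2 c→18
  2='aa' goto ·  [P0 ends]
  3='c' goto ·  [P1 ends]
  4='b' goto a→5 b→10 c→17
  5='ba' goto c→6
  6='bac' goto c→7
  7='bacc' goto b→8
  8='baccb' goto c→9
  9='baccbc' goto ·  [P2 ends]
  10='bb' goto a→11 b→13
  11='bba' goto a→12
  12='bbaa' goto ·  [P3 ends]
  13='bbb' goto b→14
  14='bbbb' goto b→15 c→19
  15='bbbbb' goto c→16
  16='bbbbbc' goto ·  [P4 ends]
  17='bc' goto ·  [P5 ends]
  18='ac' goto ·  [P6 ends]
  19='bbbbc' goto ·  [P7 ends]

BFS fail/out derivation:
  fail(1) 'a': from fail(0)=0 chase 'a': 0 ⇒ 0;  out=∅∪out(0)=∅
  fail(3) 'c': from fail(0)=0 chase 'c': 0 ⇒ 0;  out={1}∪out(0)={1}
  fail(4) 'b': from fail(0)=0 chase 'b': 0 ⇒ 0;  out=∅∪out(0)=∅
  fail(2) 'aa': from fail(1)=0 chase 'a': 0 ⇒ 1;  out={0}∪out(1)={0}
  fail(5) 'ba': from fail(4)=0 chase 'a': 0 ⇒ 1;  out=∅∪out(1)=∅
  fail(10) 'bb': from fail(4)=0 chase 'b': 0 ⇒ 4;  out=∅∪out(4)=∅
  fail(17) 'bc': from fail(4)=0 chase 'c': 0 ⇒ 3;  out={5}∪out(3)={1,5}
  fail(18) 'ac': from fail(1)=0 chase 'c': 0 ⇒ 3;  out={6}∪out(3)={1,6}
  fail(6) 'bac': from fail(5)=1 chase 'c': 1 ⇒ 18;  out=∅∪out(18)={1,6}
  fail(11) 'bba': from fail(10)=4 chase 'a': 4 ⇒ 5;  out=∅∪out(5)=∅
  fail(13) 'bbb': from fail(10)=4 chase 'b': 4 ⇒ 10;  out=∅∪out(10)=∅
  fail(7) 'bacc': from fail(6)=18 chase 'c': 18→3→0 ⇒ 3;  out=∅∪out(3)={1}
  fail(12) 'bbaa': from fail(11)=5 chase 'a': 5→1 ⇒ 2;  out={3}∪out(2)={0,3}
  fail(14) 'bbbb': from fail(13)=10 chase 'b': 10 ⇒ 13;  out=∅∪out(13)=∅
  fail(8) 'baccb': from fail(7)=3 chase 'b': 3→0 ⇒ 4;  out=∅∪out(4)=∅
  fail(15) 'bbbbb': from fail(14)=13 chase 'b': 13 ⇒ 14;  out=∅∪out(14)=∅
  fail(19) 'bbbbc': from fail(14)=13 chase 'c': 13→10→4 ⇒ 17;  out={7}∪out(17)={1,5,7}
  fail(9) 'baccbc': from fail(8)=4 chase 'c': 4 ⇒ 17;  out={2}∪out(17)={1,2,5}
  fail(16) 'bbbbbc': from fail(15)=14 chase 'c': 14 ⇒ 19;  out={4}∪out(19)={1,4,5,7}

Scan:
i=0 'c': node 0→3  ** P1@[0:0]
i=1 'c': node 3→3 ·f  ** P1@[1:1]
i=2 'b': node 3→4 ·f
i=3 'b': node 4→10
i=4 'a': node 10→11
i=5 'b': node 11→4 ·f
i=6 'b': node 4→10
i=7 'a': node 10→11
i=8 'a': node 11→12  ** P0@[7:8],P3@[5:8]
i=9 'b': node 12→4 ·f
i=10 'b': node 4→10
i=11 'b': node 10→13
i=12 'b': node 13→14
i=13 'b': node 14→15
i=14 'b': node 15→15 ·f
i=15 'c': node 15→16  ** P1@[15:15],P4@[10:15],P5@[14:15],P7@[11:15]
i=16 'c': node 16→3 ·f  ** P1@[16:16]
i=17 'a': node 3→1 ·f
i=18 'a': node 1→2  ** P0@[17:18]
i=19 'c': node 2→18 ·f  ** P1@[19:19],P6@[18:19]
i=20 'a': node 18→1 ·f
i=21 'b': node 1→4 ·f
i=22 'b': node 4→10
i=23 'c': node 10→17 ·f  ** P1@[23:23],P5@[22:23]
i=24 'a': node 17→1 ·f
i=25 'a': node 1→2  ** P0@[24:25]
i=26 'b': node 2→4 ·f
i=27 'a': node 4→5
i=28 'c': node 5→6  ** P1@[28:28],P6@[27:28]
i=29 'c': node 6→7  ** P1@[29:29]
i=30 'b': node 7→8
i=31 'c': node 8→9  ** P1@[31:31],P2@[26:31],P5@[30:31]
i=32 'b': node 9→4 ·f
i=33 'b': node 4→10
i=34 'a': node 10→11
i=35 'a': node 11→12  ** P0@[34:35],P3@[32:35]
i=36 'b': node 12→4 ·f
i=37 'a': node 4→5
i=38 'b': node 5→4 ·f
i=39 'b': node 4→10
i=40 'b': node 10→13
i=41 'b': node 13→14
i=42 'b': node 14→15
i=43 'c': node 15→16  ** P1@[43:43],P4@[38:43],P5@[42:43],P7@[39:43]
i=44 'a': node 16→1 ·f
i=45 'b': node 1→4 ·f
i=46 'b': node 4→10
i=47 'b': node 10→13
i=48 'b': node 13→14
i=49 'b': node 14→15
i=50 'c': node 15→16  ** P1@[50:50],P4@[45:50],P5@[49:50],P7@[46:50]
i=51 'c': node 16→3 ·f  ** P1@[51:51]
i=52 'a': node 3→1 ·f
i=53 'b': node 1→4 ·f
i=54 'a': node 4→5
i=55 'c': node 5→6  ** P1@[55:55],P6@[54:55]
i=56 'c': node 6→7  ** P1@[56:56]
i=57 'b': node 7→8
i=58 'c': node 8→9  ** P1@[58:58],P2@[53:58],P5@[57:58]
i=59 'b': node 9→4 ·f
i=60 'b': node 4→10
i=61 'b': node 10→13
i=62 'b': node 13→14
i=63 'b': node 14→15
i=64 'c': node 15→16  ** P1@[64:64],P4@[59:64],P5@[63:64],P7@[60:64]
i=65 'b': node 16→4 ·f
i=66 'b': node 4→10
i=67 'a': node 10→11
i=68 'a': node 11→12  ** P0@[67:68],P3@[65:68]
i=69 'a': node 12→2 ·f  ** P0@[68:69]
i=70 'c': node 2→18 ·f  ** P1@[70:70],P6@[69:70]
i=71 'c': node 18→3 ·f  ** P1@[71:71]

Matches: [[0,1],[1,1],[8,0],[8,3],[15,1],[15,4],[15,5],[15,7],[16,1],[18,0],[19,1],[19,6],[23,1],[23,5],[25,0],[28,1],[28,6],[29,1],[31,1],[31,2],[31,5],[35,0],[35,3],[43,1],[43,4],[43,5],[43,7],[50,1],[50,4],[50,5],[50,7],[51,1],[55,1],[55,6],[56,1],[58,1],[58,2],[58,5],[64,1],[64,4],[64,5],[64,7],[68,0],[68,3],[69,0],[70,1],[70,6],[71,1]]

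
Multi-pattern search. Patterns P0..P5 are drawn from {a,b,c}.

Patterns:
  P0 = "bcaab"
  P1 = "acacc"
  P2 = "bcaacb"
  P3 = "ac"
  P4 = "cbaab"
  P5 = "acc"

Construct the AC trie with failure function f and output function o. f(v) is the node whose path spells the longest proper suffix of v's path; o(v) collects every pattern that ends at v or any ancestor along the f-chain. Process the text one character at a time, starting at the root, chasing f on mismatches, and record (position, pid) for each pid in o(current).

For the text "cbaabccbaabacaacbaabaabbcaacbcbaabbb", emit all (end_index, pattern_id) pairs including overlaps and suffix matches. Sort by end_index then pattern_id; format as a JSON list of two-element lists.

Build automaton:
Trie (insert patterns):
  0='ε' goto a→6 b→1 c→13
  1='b' goto c→2
  2='bc' goto a→3
  3='bca' goto a→4
  4='bcaa' goto b→5 c→11
  5='bcaab' goto ·  ←P0
  6='a' goto c→7
  7='ac' goto a→8 c→18  ←P3
  8='aca' goto c→9
  9='acac' goto c→10
  10='acacc' goto ·  ←P1
  11='bcaac' goto b→12
  12='bcaacb' goto ·  ←P2
  13='c' goto b→14
  14='cb' goto a→15
  15='cba' goto a→16
  16='cbaa' goto b→17
  17='cbaab' goto ·  ←P4
  18='acc' goto ·  ←P5

BFS fail/out derivation:
  fail(1) 'b': from fail(0)=0 chase 'b': 0 ⇒ 0;  out=∅∪out(0)=∅
  fail(6) 'a': from fail(0)=0 chase 'a': 0 ⇒ 0;  out=∅∪out(0)=∅
  fail(13) 'c': from fail(0)=0 chase 'c': 0 ⇒ 0;  out=∅∪out(0)=∅
  fail(2) 'bc': from fail(1)=0 chase 'c': 0 ⇒ 13;  out=∅∪out(13)=∅
  fail(7) 'ac': from fail(6)=0 chase 'c': 0 ⇒ 13;  out={3}∪out(13)={3}
  fail(14) 'cb': from fail(13)=0 chase 'b': 0 ⇒ 1;  out=∅∪out(1)=∅
  fail(3) 'bca': from fail(2)=13 chase 'a': 13→0 ⇒ 6;  out=∅∪out(6)=∅
  fail(8) 'aca': from fail(7)=13 chase 'a': 13→0 ⇒ 6;  out=∅∪out(6)=∅
  fail(15) 'cba': from fail(14)=1 chase 'a': 1→0 ⇒ 6;  out=∅∪out(6)=∅
  fail(18) 'acc': from fail(7)=13 chase 'c': 13→0 ⇒ 13;  out={5}∪out(13)={5}
  fail(4) 'bcaa': from fail(3)=6 chase 'a': 6→0 ⇒ 6;  out=∅∪out(6)=∅
  fail(9) 'acac': from fail(8)=6 chase 'c': 6 ⇒ 7;  out=∅∪out(7)={3}
  fail(16) 'cbaa': from fail(15)=6 chase 'a': 6→0 ⇒ 6;  out=∅∪out(6)=∅
  fail(5) 'bcaab': from fail(4)=6 chase 'b': 6→0 ⇒ 1;  out={0}∪out(1)={0}
  fail(10) 'acacc': from fail(9)=7 chase 'c': 7 ⇒ 18;  out={1}∪out(18)={1,5}
  fail(11) 'bcaac': from fail(4)=6 chase 'c': 6 ⇒ 7;  out=∅∪out(7)={3}
  fail(17) 'cbaab': from fail(16)=6 chase 'b': 6→0 ⇒ 1;  out={4}∪out(1)={4}
  fail(12) 'bcaacb': from fail(11)=7 chase 'b': 7→13 ⇒ 14;  out={2}∪out(14)={2}

Text stream:
[0] read 'c'  n0⇒n13
[1] read 'b'  n13⇒n14
[2] read 'a'  n14⇒n15
[3] read 'a'  n15⇒n16
[4] read 'b'  n16⇒n17  emit P4@[0:4]
[5] read 'c'  n17⇒n2 (via fail)
[6] read 'c'  n2⇒n13 (via fail)
[7] read 'b'  n13⇒n14
[8] read 'a'  n14⇒n15
[9] read 'a'  n15⇒n16
[10] read 'b'  n16⇒n17  emit P4@[6:10]
[11] read 'a'  n17⇒n6 (via fail)
[12] read 'c'  n6⇒n7  emit P3@[11:12]
[13] read 'a'  n7⇒n8
[14] read 'a'  n8⇒n6 (via fail)
[15] read 'c'  n6⇒n7  emit P3@[14:15]
[16] read 'b'  n7⇒n14 (via fail)
[17] read 'a'  n14⇒n15
[18] read 'a'  n15⇒n16
[19] read 'b'  n16⇒n17  emit P4@[15:19]
[20] read 'a'  n17⇒n6 (via fail)
[21] read 'a'  n6⇒n6 (via fail)
[22] read 'b'  n6⇒n1 (via fail)
[23] read 'b'  n1⇒n1 (via fail)
[24] read 'c'  n1⇒n2
[25] read 'a'  n2⇒n3
[26] read 'a'  n3⇒n4
[27] read 'c'  n4⇒n11  emit P3@[26:27]
[28] read 'b'  n11⇒n12  emit P2@[23:28]
[29] read 'c'  n12⇒n2 (via fail)
[30] read 'b'  n2⇒n14 (via fail)
[31] read 'a'  n14⇒n15
[32] read 'a'  n15⇒n16
[33] read 'b'  n16⇒n17  emit P4@[29:33]
[34] read 'b'  n17⇒n1 (via fail)
[35] read 'b'  n1⇒n1 (via fail)

All matches (sorted): [[4,4],[10,4],[12,3],[15,3],[19,4],[27,3],[28,2],[33,4]]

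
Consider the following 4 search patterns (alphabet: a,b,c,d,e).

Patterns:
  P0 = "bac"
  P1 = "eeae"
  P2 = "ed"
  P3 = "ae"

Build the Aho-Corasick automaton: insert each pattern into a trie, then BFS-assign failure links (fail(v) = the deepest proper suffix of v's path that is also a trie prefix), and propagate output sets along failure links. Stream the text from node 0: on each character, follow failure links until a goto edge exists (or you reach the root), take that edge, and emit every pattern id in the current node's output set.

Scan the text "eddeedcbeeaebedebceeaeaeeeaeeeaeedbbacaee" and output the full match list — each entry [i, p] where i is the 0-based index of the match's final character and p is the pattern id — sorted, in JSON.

Construct AC machine:
Trie (insert patterns):
  0='ε' goto a→9 b→1 e→4
  1='b' goto a→2
  2='ba' goto c→3
  3='bac' goto ·  [P0 ends]
  4='e' goto d→8 e→5
  5='ee' goto a→6
  6='eea' goto e→7
  7='eeae' goto ·  [P1 ends]
  8='ed' goto ·  [P2 ends]
  9='a' goto e→10
  10='ae' goto ·  [P3 ends]

BFS fail/out derivation:
  fail(1) 'b': from fail(0)=0 chase 'b': 0 ⇒ 0;  out=∅∪out(0)=∅
  fail(4) 'e': from fail(0)=0 chase 'e': 0 ⇒ 0;  out=∅∪out(0)=∅
  fail(9) 'a': from fail(0)=0 chase 'a': 0 ⇒ 0;  out=∅∪out(0)=∅
  fail(2) 'ba': from fail(1)=0 chase 'a': 0 ⇒ 9;  out=∅∪out(9)=∅
  fail(5) 'ee': from fail(4)=0 chase 'e': 0 ⇒ 4;  out=∅∪out(4)=∅
  fail(8) 'ed': from fail(4)=0 chase 'd': 0 ⇒ 0;  out={2}∪out(0)={2}
  fail(10) 'ae': from fail(9)=0 chase 'e': 0 ⇒ 4;  out={3}∪out(4)={3}
  fail(3) 'bac': from fail(2)=9 chase 'c': 9→0 ⇒ 0;  out={0}∪out(0)={0}
  fail(6) 'eea': from fail(5)=4 chase 'a': 4→0 ⇒ 9;  out=∅∪out(9)=∅
  fail(7) 'eeae': from fail(6)=9 chase 'e': 9 ⇒ 10;  out={1}∪out(10)={1,3}

Scan:
i=0 'e': node 0→4
i=1 'd': node 4→8  emit P2@[0:1]
i=2 'd': node 8→0 (via fail)
i=3 'e': node 0→4
i=4 'e': node 4→5
i=5 'd': node 5→8 (via fail)  emit P2@[4:5]
i=6 'c': node 8→0 (via fail)
i=7 'b': node 0→1
i=8 'e': node 1→4 (via fail)
i=9 'e': node 4→5
i=10 'a': node 5→6
i=11 'e': node 6→7  emit P1@[8:11],P3@[10:11]
i=12 'b': node 7→1 (via fail)
i=13 'e': node 1→4 (via fail)
i=14 'd': node 4→8  emit P2@[13:14]
i=15 'e': node 8→4 (via fail)
i=16 'b': node 4→1 (via fail)
i=17 'c': node 1→0 (via fail)
i=18 'e': node 0→4
i=19 'e': node 4→5
i=20 'a': node 5→6
i=21 'e': node 6→7  emit P1@[18:21],P3@[20:21]
i=22 'a': node 7→9 (via fail)
i=23 'e': node 9→10  emit P3@[22:23]
i=24 'e': node 10→5 (via fail)
i=25 'e': node 5→5 (via fail)
i=26 'a': node 5→6
i=27 'e': node 6→7  emit P1@[24:27],P3@[26:27]
i=28 'e': node 7→5 (via fail)
i=29 'e': node 5→5 (via fail)
i=30 'a': node 5→6
i=31 'e': node 6→7  emit P1@[28:31],P3@[30:31]
i=32 'e': node 7→5 (via fail)
i=33 'd': node 5→8 (via fail)  emit P2@[32:33]
i=34 'b': node 8→1 (via fail)
i=35 'b': node 1→1 (via fail)
i=36 'a': node 1→2
i=37 'c': node 2→3  emit P0@[35:37]
i=38 'a': node 3→9 (via fail)
i=39 'e': node 9→10  emit P3@[38:39]
i=40 'e': node 10→5 (via fail)

Result: [[1,2],[5,2],[11,1],[11,3],[14,2],[21,1],[21,3],[23,3],[27,1],[27,3],[31,1],[31,3],[33,2],[37,0],[39,3]]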